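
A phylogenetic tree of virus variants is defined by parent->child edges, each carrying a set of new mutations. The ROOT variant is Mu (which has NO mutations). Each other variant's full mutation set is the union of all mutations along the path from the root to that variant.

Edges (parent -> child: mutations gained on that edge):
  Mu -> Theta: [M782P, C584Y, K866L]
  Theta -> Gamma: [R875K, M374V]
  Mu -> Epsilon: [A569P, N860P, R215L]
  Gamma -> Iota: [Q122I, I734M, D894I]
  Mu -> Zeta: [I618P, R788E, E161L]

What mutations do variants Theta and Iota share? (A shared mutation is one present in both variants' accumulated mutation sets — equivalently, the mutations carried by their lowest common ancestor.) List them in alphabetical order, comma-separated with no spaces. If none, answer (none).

Answer: C584Y,K866L,M782P

Derivation:
Accumulating mutations along path to Theta:
  At Mu: gained [] -> total []
  At Theta: gained ['M782P', 'C584Y', 'K866L'] -> total ['C584Y', 'K866L', 'M782P']
Mutations(Theta) = ['C584Y', 'K866L', 'M782P']
Accumulating mutations along path to Iota:
  At Mu: gained [] -> total []
  At Theta: gained ['M782P', 'C584Y', 'K866L'] -> total ['C584Y', 'K866L', 'M782P']
  At Gamma: gained ['R875K', 'M374V'] -> total ['C584Y', 'K866L', 'M374V', 'M782P', 'R875K']
  At Iota: gained ['Q122I', 'I734M', 'D894I'] -> total ['C584Y', 'D894I', 'I734M', 'K866L', 'M374V', 'M782P', 'Q122I', 'R875K']
Mutations(Iota) = ['C584Y', 'D894I', 'I734M', 'K866L', 'M374V', 'M782P', 'Q122I', 'R875K']
Intersection: ['C584Y', 'K866L', 'M782P'] ∩ ['C584Y', 'D894I', 'I734M', 'K866L', 'M374V', 'M782P', 'Q122I', 'R875K'] = ['C584Y', 'K866L', 'M782P']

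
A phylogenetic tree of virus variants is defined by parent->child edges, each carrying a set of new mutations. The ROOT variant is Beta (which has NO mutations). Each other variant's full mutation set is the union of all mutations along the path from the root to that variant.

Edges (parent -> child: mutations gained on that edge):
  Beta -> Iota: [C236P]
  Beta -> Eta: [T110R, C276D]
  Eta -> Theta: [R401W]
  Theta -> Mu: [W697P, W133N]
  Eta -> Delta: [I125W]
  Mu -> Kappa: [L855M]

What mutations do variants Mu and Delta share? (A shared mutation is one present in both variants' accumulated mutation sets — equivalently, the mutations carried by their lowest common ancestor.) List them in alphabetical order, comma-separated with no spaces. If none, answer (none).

Answer: C276D,T110R

Derivation:
Accumulating mutations along path to Mu:
  At Beta: gained [] -> total []
  At Eta: gained ['T110R', 'C276D'] -> total ['C276D', 'T110R']
  At Theta: gained ['R401W'] -> total ['C276D', 'R401W', 'T110R']
  At Mu: gained ['W697P', 'W133N'] -> total ['C276D', 'R401W', 'T110R', 'W133N', 'W697P']
Mutations(Mu) = ['C276D', 'R401W', 'T110R', 'W133N', 'W697P']
Accumulating mutations along path to Delta:
  At Beta: gained [] -> total []
  At Eta: gained ['T110R', 'C276D'] -> total ['C276D', 'T110R']
  At Delta: gained ['I125W'] -> total ['C276D', 'I125W', 'T110R']
Mutations(Delta) = ['C276D', 'I125W', 'T110R']
Intersection: ['C276D', 'R401W', 'T110R', 'W133N', 'W697P'] ∩ ['C276D', 'I125W', 'T110R'] = ['C276D', 'T110R']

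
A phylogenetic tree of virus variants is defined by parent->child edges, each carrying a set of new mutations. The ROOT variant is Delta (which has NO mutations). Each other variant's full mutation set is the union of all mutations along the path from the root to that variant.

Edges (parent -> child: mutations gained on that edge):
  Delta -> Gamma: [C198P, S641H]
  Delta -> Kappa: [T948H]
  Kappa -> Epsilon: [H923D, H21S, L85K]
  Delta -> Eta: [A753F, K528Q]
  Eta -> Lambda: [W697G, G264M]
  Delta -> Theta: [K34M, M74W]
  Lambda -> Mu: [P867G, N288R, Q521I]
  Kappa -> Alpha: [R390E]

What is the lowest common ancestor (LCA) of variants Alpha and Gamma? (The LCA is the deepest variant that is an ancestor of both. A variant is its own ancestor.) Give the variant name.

Answer: Delta

Derivation:
Path from root to Alpha: Delta -> Kappa -> Alpha
  ancestors of Alpha: {Delta, Kappa, Alpha}
Path from root to Gamma: Delta -> Gamma
  ancestors of Gamma: {Delta, Gamma}
Common ancestors: {Delta}
Walk up from Gamma: Gamma (not in ancestors of Alpha), Delta (in ancestors of Alpha)
Deepest common ancestor (LCA) = Delta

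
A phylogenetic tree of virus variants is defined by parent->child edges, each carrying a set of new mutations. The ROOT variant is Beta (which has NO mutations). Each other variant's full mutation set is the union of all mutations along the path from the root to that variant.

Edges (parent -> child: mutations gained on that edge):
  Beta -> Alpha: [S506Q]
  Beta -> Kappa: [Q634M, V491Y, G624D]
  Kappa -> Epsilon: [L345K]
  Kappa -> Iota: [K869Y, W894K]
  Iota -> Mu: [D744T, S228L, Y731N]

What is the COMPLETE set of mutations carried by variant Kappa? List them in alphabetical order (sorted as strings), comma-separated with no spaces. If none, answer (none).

At Beta: gained [] -> total []
At Kappa: gained ['Q634M', 'V491Y', 'G624D'] -> total ['G624D', 'Q634M', 'V491Y']

Answer: G624D,Q634M,V491Y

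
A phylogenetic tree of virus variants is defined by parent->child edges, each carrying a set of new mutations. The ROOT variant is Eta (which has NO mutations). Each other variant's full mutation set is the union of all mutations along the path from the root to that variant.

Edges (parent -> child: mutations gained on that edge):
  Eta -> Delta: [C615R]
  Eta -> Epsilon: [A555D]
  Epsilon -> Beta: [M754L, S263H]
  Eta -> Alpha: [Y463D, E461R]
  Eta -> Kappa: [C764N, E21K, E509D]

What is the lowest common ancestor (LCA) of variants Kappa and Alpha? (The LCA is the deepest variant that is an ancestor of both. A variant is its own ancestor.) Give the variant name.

Answer: Eta

Derivation:
Path from root to Kappa: Eta -> Kappa
  ancestors of Kappa: {Eta, Kappa}
Path from root to Alpha: Eta -> Alpha
  ancestors of Alpha: {Eta, Alpha}
Common ancestors: {Eta}
Walk up from Alpha: Alpha (not in ancestors of Kappa), Eta (in ancestors of Kappa)
Deepest common ancestor (LCA) = Eta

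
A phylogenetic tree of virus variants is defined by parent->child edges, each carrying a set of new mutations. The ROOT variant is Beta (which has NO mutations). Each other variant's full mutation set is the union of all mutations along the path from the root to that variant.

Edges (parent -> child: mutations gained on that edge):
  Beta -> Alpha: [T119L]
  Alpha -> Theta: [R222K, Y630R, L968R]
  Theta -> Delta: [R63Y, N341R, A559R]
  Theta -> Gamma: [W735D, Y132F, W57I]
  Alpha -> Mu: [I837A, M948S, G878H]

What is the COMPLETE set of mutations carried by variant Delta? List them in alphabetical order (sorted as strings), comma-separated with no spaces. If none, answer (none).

At Beta: gained [] -> total []
At Alpha: gained ['T119L'] -> total ['T119L']
At Theta: gained ['R222K', 'Y630R', 'L968R'] -> total ['L968R', 'R222K', 'T119L', 'Y630R']
At Delta: gained ['R63Y', 'N341R', 'A559R'] -> total ['A559R', 'L968R', 'N341R', 'R222K', 'R63Y', 'T119L', 'Y630R']

Answer: A559R,L968R,N341R,R222K,R63Y,T119L,Y630R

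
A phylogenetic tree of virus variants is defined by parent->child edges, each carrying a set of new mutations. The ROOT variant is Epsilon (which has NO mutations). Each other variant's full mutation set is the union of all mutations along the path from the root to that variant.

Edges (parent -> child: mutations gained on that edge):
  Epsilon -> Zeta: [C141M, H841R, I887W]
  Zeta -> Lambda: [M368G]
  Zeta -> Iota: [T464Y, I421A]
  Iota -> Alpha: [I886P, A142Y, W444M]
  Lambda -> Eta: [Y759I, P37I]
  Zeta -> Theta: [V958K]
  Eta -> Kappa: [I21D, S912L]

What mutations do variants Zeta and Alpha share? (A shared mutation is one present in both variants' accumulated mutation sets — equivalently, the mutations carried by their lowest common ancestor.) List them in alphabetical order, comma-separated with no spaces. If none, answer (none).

Answer: C141M,H841R,I887W

Derivation:
Accumulating mutations along path to Zeta:
  At Epsilon: gained [] -> total []
  At Zeta: gained ['C141M', 'H841R', 'I887W'] -> total ['C141M', 'H841R', 'I887W']
Mutations(Zeta) = ['C141M', 'H841R', 'I887W']
Accumulating mutations along path to Alpha:
  At Epsilon: gained [] -> total []
  At Zeta: gained ['C141M', 'H841R', 'I887W'] -> total ['C141M', 'H841R', 'I887W']
  At Iota: gained ['T464Y', 'I421A'] -> total ['C141M', 'H841R', 'I421A', 'I887W', 'T464Y']
  At Alpha: gained ['I886P', 'A142Y', 'W444M'] -> total ['A142Y', 'C141M', 'H841R', 'I421A', 'I886P', 'I887W', 'T464Y', 'W444M']
Mutations(Alpha) = ['A142Y', 'C141M', 'H841R', 'I421A', 'I886P', 'I887W', 'T464Y', 'W444M']
Intersection: ['C141M', 'H841R', 'I887W'] ∩ ['A142Y', 'C141M', 'H841R', 'I421A', 'I886P', 'I887W', 'T464Y', 'W444M'] = ['C141M', 'H841R', 'I887W']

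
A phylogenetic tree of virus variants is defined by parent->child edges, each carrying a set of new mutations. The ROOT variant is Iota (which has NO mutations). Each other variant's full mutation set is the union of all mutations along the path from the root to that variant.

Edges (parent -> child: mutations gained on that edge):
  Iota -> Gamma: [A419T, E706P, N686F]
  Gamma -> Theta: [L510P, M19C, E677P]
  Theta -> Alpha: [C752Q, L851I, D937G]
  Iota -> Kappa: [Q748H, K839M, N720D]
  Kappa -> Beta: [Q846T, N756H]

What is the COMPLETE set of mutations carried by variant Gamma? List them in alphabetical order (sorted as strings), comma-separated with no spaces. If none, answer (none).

At Iota: gained [] -> total []
At Gamma: gained ['A419T', 'E706P', 'N686F'] -> total ['A419T', 'E706P', 'N686F']

Answer: A419T,E706P,N686F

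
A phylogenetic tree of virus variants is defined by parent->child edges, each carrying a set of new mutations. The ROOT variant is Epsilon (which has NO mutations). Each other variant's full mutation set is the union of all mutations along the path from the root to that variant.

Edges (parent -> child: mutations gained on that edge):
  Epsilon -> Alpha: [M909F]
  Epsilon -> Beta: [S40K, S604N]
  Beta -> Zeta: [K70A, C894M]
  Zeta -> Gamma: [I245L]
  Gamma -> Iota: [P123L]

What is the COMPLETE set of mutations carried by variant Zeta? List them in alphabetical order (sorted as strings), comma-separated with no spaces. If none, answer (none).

At Epsilon: gained [] -> total []
At Beta: gained ['S40K', 'S604N'] -> total ['S40K', 'S604N']
At Zeta: gained ['K70A', 'C894M'] -> total ['C894M', 'K70A', 'S40K', 'S604N']

Answer: C894M,K70A,S40K,S604N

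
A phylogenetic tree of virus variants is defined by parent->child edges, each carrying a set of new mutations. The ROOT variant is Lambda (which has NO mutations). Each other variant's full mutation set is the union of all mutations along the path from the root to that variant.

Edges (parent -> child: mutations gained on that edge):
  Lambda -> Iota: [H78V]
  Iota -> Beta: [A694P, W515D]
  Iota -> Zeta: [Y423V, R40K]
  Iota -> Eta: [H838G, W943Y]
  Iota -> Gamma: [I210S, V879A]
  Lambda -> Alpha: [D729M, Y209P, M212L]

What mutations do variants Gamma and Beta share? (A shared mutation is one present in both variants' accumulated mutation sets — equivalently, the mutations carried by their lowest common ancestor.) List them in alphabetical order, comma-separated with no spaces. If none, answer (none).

Answer: H78V

Derivation:
Accumulating mutations along path to Gamma:
  At Lambda: gained [] -> total []
  At Iota: gained ['H78V'] -> total ['H78V']
  At Gamma: gained ['I210S', 'V879A'] -> total ['H78V', 'I210S', 'V879A']
Mutations(Gamma) = ['H78V', 'I210S', 'V879A']
Accumulating mutations along path to Beta:
  At Lambda: gained [] -> total []
  At Iota: gained ['H78V'] -> total ['H78V']
  At Beta: gained ['A694P', 'W515D'] -> total ['A694P', 'H78V', 'W515D']
Mutations(Beta) = ['A694P', 'H78V', 'W515D']
Intersection: ['H78V', 'I210S', 'V879A'] ∩ ['A694P', 'H78V', 'W515D'] = ['H78V']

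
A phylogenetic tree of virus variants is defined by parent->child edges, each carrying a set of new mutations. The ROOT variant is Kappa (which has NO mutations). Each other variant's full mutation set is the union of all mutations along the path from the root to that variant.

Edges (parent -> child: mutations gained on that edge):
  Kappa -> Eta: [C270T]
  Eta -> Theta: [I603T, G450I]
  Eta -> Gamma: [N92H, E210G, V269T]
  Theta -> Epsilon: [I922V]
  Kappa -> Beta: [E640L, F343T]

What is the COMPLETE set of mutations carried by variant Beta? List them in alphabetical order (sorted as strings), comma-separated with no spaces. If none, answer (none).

At Kappa: gained [] -> total []
At Beta: gained ['E640L', 'F343T'] -> total ['E640L', 'F343T']

Answer: E640L,F343T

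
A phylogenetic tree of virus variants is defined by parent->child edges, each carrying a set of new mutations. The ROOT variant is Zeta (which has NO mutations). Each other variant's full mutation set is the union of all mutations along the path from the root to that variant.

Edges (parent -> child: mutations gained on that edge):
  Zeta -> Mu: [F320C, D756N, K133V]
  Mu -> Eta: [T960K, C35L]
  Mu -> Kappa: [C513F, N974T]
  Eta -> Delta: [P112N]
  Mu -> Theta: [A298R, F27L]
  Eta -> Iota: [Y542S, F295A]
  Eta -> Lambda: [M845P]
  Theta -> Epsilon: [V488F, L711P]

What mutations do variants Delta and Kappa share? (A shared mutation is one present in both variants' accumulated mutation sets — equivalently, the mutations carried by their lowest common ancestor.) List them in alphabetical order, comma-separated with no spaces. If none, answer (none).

Answer: D756N,F320C,K133V

Derivation:
Accumulating mutations along path to Delta:
  At Zeta: gained [] -> total []
  At Mu: gained ['F320C', 'D756N', 'K133V'] -> total ['D756N', 'F320C', 'K133V']
  At Eta: gained ['T960K', 'C35L'] -> total ['C35L', 'D756N', 'F320C', 'K133V', 'T960K']
  At Delta: gained ['P112N'] -> total ['C35L', 'D756N', 'F320C', 'K133V', 'P112N', 'T960K']
Mutations(Delta) = ['C35L', 'D756N', 'F320C', 'K133V', 'P112N', 'T960K']
Accumulating mutations along path to Kappa:
  At Zeta: gained [] -> total []
  At Mu: gained ['F320C', 'D756N', 'K133V'] -> total ['D756N', 'F320C', 'K133V']
  At Kappa: gained ['C513F', 'N974T'] -> total ['C513F', 'D756N', 'F320C', 'K133V', 'N974T']
Mutations(Kappa) = ['C513F', 'D756N', 'F320C', 'K133V', 'N974T']
Intersection: ['C35L', 'D756N', 'F320C', 'K133V', 'P112N', 'T960K'] ∩ ['C513F', 'D756N', 'F320C', 'K133V', 'N974T'] = ['D756N', 'F320C', 'K133V']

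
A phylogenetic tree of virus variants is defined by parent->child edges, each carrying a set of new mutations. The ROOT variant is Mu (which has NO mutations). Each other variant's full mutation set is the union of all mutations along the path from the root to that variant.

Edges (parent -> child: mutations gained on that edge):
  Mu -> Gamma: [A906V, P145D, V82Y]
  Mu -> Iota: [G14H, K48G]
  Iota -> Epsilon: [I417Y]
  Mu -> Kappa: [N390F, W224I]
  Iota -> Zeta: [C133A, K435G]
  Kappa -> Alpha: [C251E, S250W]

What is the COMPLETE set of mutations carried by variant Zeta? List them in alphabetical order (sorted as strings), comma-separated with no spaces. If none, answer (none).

At Mu: gained [] -> total []
At Iota: gained ['G14H', 'K48G'] -> total ['G14H', 'K48G']
At Zeta: gained ['C133A', 'K435G'] -> total ['C133A', 'G14H', 'K435G', 'K48G']

Answer: C133A,G14H,K435G,K48G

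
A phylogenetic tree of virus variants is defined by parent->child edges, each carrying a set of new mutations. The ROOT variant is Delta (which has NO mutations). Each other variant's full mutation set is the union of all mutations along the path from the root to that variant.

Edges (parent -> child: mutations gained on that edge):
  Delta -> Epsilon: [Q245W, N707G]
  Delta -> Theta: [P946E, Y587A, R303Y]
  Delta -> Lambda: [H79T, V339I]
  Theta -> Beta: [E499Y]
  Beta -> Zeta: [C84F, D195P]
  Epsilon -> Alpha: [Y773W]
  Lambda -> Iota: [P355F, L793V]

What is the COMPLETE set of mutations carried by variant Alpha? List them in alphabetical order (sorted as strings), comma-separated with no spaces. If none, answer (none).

At Delta: gained [] -> total []
At Epsilon: gained ['Q245W', 'N707G'] -> total ['N707G', 'Q245W']
At Alpha: gained ['Y773W'] -> total ['N707G', 'Q245W', 'Y773W']

Answer: N707G,Q245W,Y773W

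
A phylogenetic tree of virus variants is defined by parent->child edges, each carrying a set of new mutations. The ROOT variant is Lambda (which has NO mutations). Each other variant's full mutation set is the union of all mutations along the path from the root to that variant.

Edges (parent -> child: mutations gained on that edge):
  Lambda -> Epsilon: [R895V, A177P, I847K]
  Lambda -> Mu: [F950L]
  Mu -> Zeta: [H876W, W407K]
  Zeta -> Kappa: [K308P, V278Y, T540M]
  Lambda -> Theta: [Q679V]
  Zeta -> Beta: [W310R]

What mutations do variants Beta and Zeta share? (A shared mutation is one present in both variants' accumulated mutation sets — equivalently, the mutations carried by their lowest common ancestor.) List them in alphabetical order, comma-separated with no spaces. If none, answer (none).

Answer: F950L,H876W,W407K

Derivation:
Accumulating mutations along path to Beta:
  At Lambda: gained [] -> total []
  At Mu: gained ['F950L'] -> total ['F950L']
  At Zeta: gained ['H876W', 'W407K'] -> total ['F950L', 'H876W', 'W407K']
  At Beta: gained ['W310R'] -> total ['F950L', 'H876W', 'W310R', 'W407K']
Mutations(Beta) = ['F950L', 'H876W', 'W310R', 'W407K']
Accumulating mutations along path to Zeta:
  At Lambda: gained [] -> total []
  At Mu: gained ['F950L'] -> total ['F950L']
  At Zeta: gained ['H876W', 'W407K'] -> total ['F950L', 'H876W', 'W407K']
Mutations(Zeta) = ['F950L', 'H876W', 'W407K']
Intersection: ['F950L', 'H876W', 'W310R', 'W407K'] ∩ ['F950L', 'H876W', 'W407K'] = ['F950L', 'H876W', 'W407K']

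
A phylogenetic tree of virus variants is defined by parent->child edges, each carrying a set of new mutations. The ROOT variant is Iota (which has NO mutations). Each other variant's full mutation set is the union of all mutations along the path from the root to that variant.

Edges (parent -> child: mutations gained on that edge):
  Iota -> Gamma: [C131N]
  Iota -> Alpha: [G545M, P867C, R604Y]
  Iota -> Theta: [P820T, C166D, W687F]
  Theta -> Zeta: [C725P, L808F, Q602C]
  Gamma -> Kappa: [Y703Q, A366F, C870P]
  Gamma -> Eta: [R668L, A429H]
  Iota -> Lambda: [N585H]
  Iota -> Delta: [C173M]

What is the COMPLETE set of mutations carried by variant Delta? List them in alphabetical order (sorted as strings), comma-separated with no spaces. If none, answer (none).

Answer: C173M

Derivation:
At Iota: gained [] -> total []
At Delta: gained ['C173M'] -> total ['C173M']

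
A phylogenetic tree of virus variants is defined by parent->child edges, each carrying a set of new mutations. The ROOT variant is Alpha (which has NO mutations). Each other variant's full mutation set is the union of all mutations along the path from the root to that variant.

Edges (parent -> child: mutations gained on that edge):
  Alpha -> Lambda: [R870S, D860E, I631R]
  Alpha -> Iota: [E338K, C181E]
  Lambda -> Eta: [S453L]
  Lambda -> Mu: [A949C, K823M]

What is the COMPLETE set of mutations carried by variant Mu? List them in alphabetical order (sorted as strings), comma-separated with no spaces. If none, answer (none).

Answer: A949C,D860E,I631R,K823M,R870S

Derivation:
At Alpha: gained [] -> total []
At Lambda: gained ['R870S', 'D860E', 'I631R'] -> total ['D860E', 'I631R', 'R870S']
At Mu: gained ['A949C', 'K823M'] -> total ['A949C', 'D860E', 'I631R', 'K823M', 'R870S']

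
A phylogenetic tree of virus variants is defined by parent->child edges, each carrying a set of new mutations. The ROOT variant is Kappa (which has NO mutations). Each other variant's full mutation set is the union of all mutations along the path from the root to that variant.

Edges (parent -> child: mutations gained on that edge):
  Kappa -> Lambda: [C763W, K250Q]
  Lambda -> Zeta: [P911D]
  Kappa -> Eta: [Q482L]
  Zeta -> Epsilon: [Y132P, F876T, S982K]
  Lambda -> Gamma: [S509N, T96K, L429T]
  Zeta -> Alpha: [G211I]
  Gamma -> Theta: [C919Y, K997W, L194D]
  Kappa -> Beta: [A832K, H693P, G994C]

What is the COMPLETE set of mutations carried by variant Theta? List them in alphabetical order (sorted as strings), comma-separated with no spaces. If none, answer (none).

Answer: C763W,C919Y,K250Q,K997W,L194D,L429T,S509N,T96K

Derivation:
At Kappa: gained [] -> total []
At Lambda: gained ['C763W', 'K250Q'] -> total ['C763W', 'K250Q']
At Gamma: gained ['S509N', 'T96K', 'L429T'] -> total ['C763W', 'K250Q', 'L429T', 'S509N', 'T96K']
At Theta: gained ['C919Y', 'K997W', 'L194D'] -> total ['C763W', 'C919Y', 'K250Q', 'K997W', 'L194D', 'L429T', 'S509N', 'T96K']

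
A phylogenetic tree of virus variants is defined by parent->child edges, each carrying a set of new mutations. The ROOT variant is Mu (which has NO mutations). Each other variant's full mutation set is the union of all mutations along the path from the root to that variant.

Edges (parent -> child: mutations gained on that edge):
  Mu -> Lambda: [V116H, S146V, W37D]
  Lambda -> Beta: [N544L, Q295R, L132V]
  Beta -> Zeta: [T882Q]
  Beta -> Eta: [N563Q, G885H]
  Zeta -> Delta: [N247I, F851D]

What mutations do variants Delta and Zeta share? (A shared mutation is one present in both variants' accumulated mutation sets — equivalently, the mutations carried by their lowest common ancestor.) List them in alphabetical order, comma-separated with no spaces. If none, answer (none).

Answer: L132V,N544L,Q295R,S146V,T882Q,V116H,W37D

Derivation:
Accumulating mutations along path to Delta:
  At Mu: gained [] -> total []
  At Lambda: gained ['V116H', 'S146V', 'W37D'] -> total ['S146V', 'V116H', 'W37D']
  At Beta: gained ['N544L', 'Q295R', 'L132V'] -> total ['L132V', 'N544L', 'Q295R', 'S146V', 'V116H', 'W37D']
  At Zeta: gained ['T882Q'] -> total ['L132V', 'N544L', 'Q295R', 'S146V', 'T882Q', 'V116H', 'W37D']
  At Delta: gained ['N247I', 'F851D'] -> total ['F851D', 'L132V', 'N247I', 'N544L', 'Q295R', 'S146V', 'T882Q', 'V116H', 'W37D']
Mutations(Delta) = ['F851D', 'L132V', 'N247I', 'N544L', 'Q295R', 'S146V', 'T882Q', 'V116H', 'W37D']
Accumulating mutations along path to Zeta:
  At Mu: gained [] -> total []
  At Lambda: gained ['V116H', 'S146V', 'W37D'] -> total ['S146V', 'V116H', 'W37D']
  At Beta: gained ['N544L', 'Q295R', 'L132V'] -> total ['L132V', 'N544L', 'Q295R', 'S146V', 'V116H', 'W37D']
  At Zeta: gained ['T882Q'] -> total ['L132V', 'N544L', 'Q295R', 'S146V', 'T882Q', 'V116H', 'W37D']
Mutations(Zeta) = ['L132V', 'N544L', 'Q295R', 'S146V', 'T882Q', 'V116H', 'W37D']
Intersection: ['F851D', 'L132V', 'N247I', 'N544L', 'Q295R', 'S146V', 'T882Q', 'V116H', 'W37D'] ∩ ['L132V', 'N544L', 'Q295R', 'S146V', 'T882Q', 'V116H', 'W37D'] = ['L132V', 'N544L', 'Q295R', 'S146V', 'T882Q', 'V116H', 'W37D']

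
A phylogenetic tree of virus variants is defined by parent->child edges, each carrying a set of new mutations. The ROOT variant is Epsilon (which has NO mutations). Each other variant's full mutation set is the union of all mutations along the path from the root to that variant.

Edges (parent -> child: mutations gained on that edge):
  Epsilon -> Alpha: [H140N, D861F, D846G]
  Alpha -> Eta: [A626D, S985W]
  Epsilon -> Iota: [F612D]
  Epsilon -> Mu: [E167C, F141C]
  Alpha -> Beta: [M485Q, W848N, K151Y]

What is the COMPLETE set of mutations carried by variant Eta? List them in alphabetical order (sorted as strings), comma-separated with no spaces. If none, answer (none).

At Epsilon: gained [] -> total []
At Alpha: gained ['H140N', 'D861F', 'D846G'] -> total ['D846G', 'D861F', 'H140N']
At Eta: gained ['A626D', 'S985W'] -> total ['A626D', 'D846G', 'D861F', 'H140N', 'S985W']

Answer: A626D,D846G,D861F,H140N,S985W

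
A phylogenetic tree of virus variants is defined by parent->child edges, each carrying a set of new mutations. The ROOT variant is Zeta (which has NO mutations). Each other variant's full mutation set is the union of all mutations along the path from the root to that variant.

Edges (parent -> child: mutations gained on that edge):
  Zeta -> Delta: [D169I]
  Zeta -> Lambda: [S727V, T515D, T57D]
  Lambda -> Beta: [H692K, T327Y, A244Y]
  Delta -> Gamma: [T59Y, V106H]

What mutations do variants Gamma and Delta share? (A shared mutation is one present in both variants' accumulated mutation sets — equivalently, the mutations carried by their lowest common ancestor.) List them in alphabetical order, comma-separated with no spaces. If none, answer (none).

Answer: D169I

Derivation:
Accumulating mutations along path to Gamma:
  At Zeta: gained [] -> total []
  At Delta: gained ['D169I'] -> total ['D169I']
  At Gamma: gained ['T59Y', 'V106H'] -> total ['D169I', 'T59Y', 'V106H']
Mutations(Gamma) = ['D169I', 'T59Y', 'V106H']
Accumulating mutations along path to Delta:
  At Zeta: gained [] -> total []
  At Delta: gained ['D169I'] -> total ['D169I']
Mutations(Delta) = ['D169I']
Intersection: ['D169I', 'T59Y', 'V106H'] ∩ ['D169I'] = ['D169I']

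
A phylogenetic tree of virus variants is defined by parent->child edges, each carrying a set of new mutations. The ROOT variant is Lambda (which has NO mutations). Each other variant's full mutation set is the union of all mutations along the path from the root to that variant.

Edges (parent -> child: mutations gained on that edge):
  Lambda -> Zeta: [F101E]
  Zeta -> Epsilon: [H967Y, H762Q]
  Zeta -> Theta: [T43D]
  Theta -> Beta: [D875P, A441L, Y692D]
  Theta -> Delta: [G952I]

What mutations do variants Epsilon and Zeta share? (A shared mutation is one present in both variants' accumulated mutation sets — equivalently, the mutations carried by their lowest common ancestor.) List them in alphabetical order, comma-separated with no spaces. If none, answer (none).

Accumulating mutations along path to Epsilon:
  At Lambda: gained [] -> total []
  At Zeta: gained ['F101E'] -> total ['F101E']
  At Epsilon: gained ['H967Y', 'H762Q'] -> total ['F101E', 'H762Q', 'H967Y']
Mutations(Epsilon) = ['F101E', 'H762Q', 'H967Y']
Accumulating mutations along path to Zeta:
  At Lambda: gained [] -> total []
  At Zeta: gained ['F101E'] -> total ['F101E']
Mutations(Zeta) = ['F101E']
Intersection: ['F101E', 'H762Q', 'H967Y'] ∩ ['F101E'] = ['F101E']

Answer: F101E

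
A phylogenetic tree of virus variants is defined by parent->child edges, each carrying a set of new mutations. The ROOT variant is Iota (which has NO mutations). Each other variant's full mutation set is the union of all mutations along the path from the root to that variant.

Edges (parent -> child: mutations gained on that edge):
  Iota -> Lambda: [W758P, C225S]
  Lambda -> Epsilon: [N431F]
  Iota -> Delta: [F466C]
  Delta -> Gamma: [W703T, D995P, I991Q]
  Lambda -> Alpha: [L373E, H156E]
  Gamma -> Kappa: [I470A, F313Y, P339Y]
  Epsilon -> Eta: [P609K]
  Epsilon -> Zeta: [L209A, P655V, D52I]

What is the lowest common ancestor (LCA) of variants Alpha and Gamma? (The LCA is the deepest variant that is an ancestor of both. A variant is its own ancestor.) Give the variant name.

Path from root to Alpha: Iota -> Lambda -> Alpha
  ancestors of Alpha: {Iota, Lambda, Alpha}
Path from root to Gamma: Iota -> Delta -> Gamma
  ancestors of Gamma: {Iota, Delta, Gamma}
Common ancestors: {Iota}
Walk up from Gamma: Gamma (not in ancestors of Alpha), Delta (not in ancestors of Alpha), Iota (in ancestors of Alpha)
Deepest common ancestor (LCA) = Iota

Answer: Iota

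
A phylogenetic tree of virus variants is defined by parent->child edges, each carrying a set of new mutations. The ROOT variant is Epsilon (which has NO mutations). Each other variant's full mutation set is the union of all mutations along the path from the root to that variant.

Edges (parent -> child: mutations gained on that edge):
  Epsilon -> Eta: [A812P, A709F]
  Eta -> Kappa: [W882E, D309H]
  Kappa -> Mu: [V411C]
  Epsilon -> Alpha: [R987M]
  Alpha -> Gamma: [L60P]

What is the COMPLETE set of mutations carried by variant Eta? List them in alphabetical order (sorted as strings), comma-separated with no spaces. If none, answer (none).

Answer: A709F,A812P

Derivation:
At Epsilon: gained [] -> total []
At Eta: gained ['A812P', 'A709F'] -> total ['A709F', 'A812P']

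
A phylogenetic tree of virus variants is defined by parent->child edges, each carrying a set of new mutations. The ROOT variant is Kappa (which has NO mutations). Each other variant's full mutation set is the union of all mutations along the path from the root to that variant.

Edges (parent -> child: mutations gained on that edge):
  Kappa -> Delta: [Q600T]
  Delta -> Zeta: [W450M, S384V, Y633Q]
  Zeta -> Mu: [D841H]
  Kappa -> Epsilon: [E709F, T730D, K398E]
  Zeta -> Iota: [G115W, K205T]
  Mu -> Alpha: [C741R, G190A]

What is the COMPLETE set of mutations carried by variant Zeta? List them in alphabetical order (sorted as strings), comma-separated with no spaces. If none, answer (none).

At Kappa: gained [] -> total []
At Delta: gained ['Q600T'] -> total ['Q600T']
At Zeta: gained ['W450M', 'S384V', 'Y633Q'] -> total ['Q600T', 'S384V', 'W450M', 'Y633Q']

Answer: Q600T,S384V,W450M,Y633Q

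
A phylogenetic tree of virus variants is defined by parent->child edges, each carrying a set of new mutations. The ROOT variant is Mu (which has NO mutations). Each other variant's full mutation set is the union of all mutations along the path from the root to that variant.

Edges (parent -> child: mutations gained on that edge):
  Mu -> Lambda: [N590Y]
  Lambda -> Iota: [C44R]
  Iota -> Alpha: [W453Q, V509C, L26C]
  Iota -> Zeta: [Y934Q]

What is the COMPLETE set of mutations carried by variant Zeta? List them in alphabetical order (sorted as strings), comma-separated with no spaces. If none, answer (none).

Answer: C44R,N590Y,Y934Q

Derivation:
At Mu: gained [] -> total []
At Lambda: gained ['N590Y'] -> total ['N590Y']
At Iota: gained ['C44R'] -> total ['C44R', 'N590Y']
At Zeta: gained ['Y934Q'] -> total ['C44R', 'N590Y', 'Y934Q']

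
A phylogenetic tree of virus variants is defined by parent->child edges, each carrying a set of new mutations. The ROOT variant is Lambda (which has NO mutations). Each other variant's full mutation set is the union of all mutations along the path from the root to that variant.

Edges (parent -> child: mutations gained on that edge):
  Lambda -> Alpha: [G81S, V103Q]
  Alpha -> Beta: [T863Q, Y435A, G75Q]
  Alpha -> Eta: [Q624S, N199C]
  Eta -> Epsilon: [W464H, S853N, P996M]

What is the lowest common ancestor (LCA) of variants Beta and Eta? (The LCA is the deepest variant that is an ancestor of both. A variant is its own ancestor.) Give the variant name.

Answer: Alpha

Derivation:
Path from root to Beta: Lambda -> Alpha -> Beta
  ancestors of Beta: {Lambda, Alpha, Beta}
Path from root to Eta: Lambda -> Alpha -> Eta
  ancestors of Eta: {Lambda, Alpha, Eta}
Common ancestors: {Lambda, Alpha}
Walk up from Eta: Eta (not in ancestors of Beta), Alpha (in ancestors of Beta), Lambda (in ancestors of Beta)
Deepest common ancestor (LCA) = Alpha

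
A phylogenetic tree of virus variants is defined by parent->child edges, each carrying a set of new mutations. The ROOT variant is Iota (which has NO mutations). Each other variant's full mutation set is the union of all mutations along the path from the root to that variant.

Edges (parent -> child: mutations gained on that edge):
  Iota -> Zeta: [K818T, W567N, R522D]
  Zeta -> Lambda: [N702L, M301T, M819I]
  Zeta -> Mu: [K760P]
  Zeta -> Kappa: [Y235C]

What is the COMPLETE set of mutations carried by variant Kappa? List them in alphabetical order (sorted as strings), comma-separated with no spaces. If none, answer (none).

At Iota: gained [] -> total []
At Zeta: gained ['K818T', 'W567N', 'R522D'] -> total ['K818T', 'R522D', 'W567N']
At Kappa: gained ['Y235C'] -> total ['K818T', 'R522D', 'W567N', 'Y235C']

Answer: K818T,R522D,W567N,Y235C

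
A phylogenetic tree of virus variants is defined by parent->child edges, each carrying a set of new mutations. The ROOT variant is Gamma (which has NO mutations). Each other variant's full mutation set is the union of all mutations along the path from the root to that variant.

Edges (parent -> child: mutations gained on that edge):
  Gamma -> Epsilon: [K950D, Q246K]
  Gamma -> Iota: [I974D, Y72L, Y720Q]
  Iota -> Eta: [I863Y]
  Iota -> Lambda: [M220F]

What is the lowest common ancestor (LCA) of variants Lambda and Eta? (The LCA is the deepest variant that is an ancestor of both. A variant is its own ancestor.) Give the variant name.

Path from root to Lambda: Gamma -> Iota -> Lambda
  ancestors of Lambda: {Gamma, Iota, Lambda}
Path from root to Eta: Gamma -> Iota -> Eta
  ancestors of Eta: {Gamma, Iota, Eta}
Common ancestors: {Gamma, Iota}
Walk up from Eta: Eta (not in ancestors of Lambda), Iota (in ancestors of Lambda), Gamma (in ancestors of Lambda)
Deepest common ancestor (LCA) = Iota

Answer: Iota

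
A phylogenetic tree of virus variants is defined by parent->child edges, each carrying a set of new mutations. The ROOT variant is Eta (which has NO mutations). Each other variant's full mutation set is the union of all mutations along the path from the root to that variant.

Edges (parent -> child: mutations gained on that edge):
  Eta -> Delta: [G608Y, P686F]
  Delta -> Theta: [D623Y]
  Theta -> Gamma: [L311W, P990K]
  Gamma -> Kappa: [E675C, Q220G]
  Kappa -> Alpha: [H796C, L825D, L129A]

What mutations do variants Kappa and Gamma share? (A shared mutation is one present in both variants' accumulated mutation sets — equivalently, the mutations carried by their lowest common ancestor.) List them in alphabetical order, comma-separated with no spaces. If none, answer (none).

Answer: D623Y,G608Y,L311W,P686F,P990K

Derivation:
Accumulating mutations along path to Kappa:
  At Eta: gained [] -> total []
  At Delta: gained ['G608Y', 'P686F'] -> total ['G608Y', 'P686F']
  At Theta: gained ['D623Y'] -> total ['D623Y', 'G608Y', 'P686F']
  At Gamma: gained ['L311W', 'P990K'] -> total ['D623Y', 'G608Y', 'L311W', 'P686F', 'P990K']
  At Kappa: gained ['E675C', 'Q220G'] -> total ['D623Y', 'E675C', 'G608Y', 'L311W', 'P686F', 'P990K', 'Q220G']
Mutations(Kappa) = ['D623Y', 'E675C', 'G608Y', 'L311W', 'P686F', 'P990K', 'Q220G']
Accumulating mutations along path to Gamma:
  At Eta: gained [] -> total []
  At Delta: gained ['G608Y', 'P686F'] -> total ['G608Y', 'P686F']
  At Theta: gained ['D623Y'] -> total ['D623Y', 'G608Y', 'P686F']
  At Gamma: gained ['L311W', 'P990K'] -> total ['D623Y', 'G608Y', 'L311W', 'P686F', 'P990K']
Mutations(Gamma) = ['D623Y', 'G608Y', 'L311W', 'P686F', 'P990K']
Intersection: ['D623Y', 'E675C', 'G608Y', 'L311W', 'P686F', 'P990K', 'Q220G'] ∩ ['D623Y', 'G608Y', 'L311W', 'P686F', 'P990K'] = ['D623Y', 'G608Y', 'L311W', 'P686F', 'P990K']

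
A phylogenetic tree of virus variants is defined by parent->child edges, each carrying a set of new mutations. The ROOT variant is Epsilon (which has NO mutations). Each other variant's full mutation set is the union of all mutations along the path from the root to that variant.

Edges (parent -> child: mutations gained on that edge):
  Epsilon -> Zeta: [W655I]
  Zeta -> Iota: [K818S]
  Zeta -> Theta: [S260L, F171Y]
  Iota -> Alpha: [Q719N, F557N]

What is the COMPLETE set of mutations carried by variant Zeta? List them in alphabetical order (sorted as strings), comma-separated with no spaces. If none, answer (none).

At Epsilon: gained [] -> total []
At Zeta: gained ['W655I'] -> total ['W655I']

Answer: W655I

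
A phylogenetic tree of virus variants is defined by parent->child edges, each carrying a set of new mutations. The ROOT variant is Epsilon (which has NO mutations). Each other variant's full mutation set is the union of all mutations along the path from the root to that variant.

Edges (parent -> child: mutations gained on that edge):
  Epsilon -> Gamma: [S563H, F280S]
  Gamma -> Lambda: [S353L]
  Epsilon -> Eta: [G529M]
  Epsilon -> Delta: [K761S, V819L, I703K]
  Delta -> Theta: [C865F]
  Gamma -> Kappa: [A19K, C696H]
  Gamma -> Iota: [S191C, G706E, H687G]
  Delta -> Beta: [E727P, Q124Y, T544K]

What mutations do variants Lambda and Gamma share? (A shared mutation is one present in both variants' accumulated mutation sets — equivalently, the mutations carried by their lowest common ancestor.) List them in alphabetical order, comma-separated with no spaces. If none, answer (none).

Accumulating mutations along path to Lambda:
  At Epsilon: gained [] -> total []
  At Gamma: gained ['S563H', 'F280S'] -> total ['F280S', 'S563H']
  At Lambda: gained ['S353L'] -> total ['F280S', 'S353L', 'S563H']
Mutations(Lambda) = ['F280S', 'S353L', 'S563H']
Accumulating mutations along path to Gamma:
  At Epsilon: gained [] -> total []
  At Gamma: gained ['S563H', 'F280S'] -> total ['F280S', 'S563H']
Mutations(Gamma) = ['F280S', 'S563H']
Intersection: ['F280S', 'S353L', 'S563H'] ∩ ['F280S', 'S563H'] = ['F280S', 'S563H']

Answer: F280S,S563H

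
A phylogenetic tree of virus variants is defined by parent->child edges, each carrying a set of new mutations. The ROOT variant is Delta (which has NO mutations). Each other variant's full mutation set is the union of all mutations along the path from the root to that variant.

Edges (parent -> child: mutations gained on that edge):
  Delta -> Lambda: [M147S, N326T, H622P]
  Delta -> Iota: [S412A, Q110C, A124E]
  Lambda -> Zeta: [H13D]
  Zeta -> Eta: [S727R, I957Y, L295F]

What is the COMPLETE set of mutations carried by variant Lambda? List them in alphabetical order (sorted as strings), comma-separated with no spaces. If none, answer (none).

Answer: H622P,M147S,N326T

Derivation:
At Delta: gained [] -> total []
At Lambda: gained ['M147S', 'N326T', 'H622P'] -> total ['H622P', 'M147S', 'N326T']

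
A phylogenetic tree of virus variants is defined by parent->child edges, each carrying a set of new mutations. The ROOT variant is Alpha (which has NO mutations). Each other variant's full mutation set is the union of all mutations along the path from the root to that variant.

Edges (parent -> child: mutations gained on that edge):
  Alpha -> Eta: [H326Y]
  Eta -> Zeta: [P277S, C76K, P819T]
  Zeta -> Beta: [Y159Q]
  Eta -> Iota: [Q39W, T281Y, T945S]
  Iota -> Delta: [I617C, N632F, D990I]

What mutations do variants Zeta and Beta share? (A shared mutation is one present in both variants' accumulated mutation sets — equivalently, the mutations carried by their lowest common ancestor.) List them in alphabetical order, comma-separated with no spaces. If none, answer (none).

Answer: C76K,H326Y,P277S,P819T

Derivation:
Accumulating mutations along path to Zeta:
  At Alpha: gained [] -> total []
  At Eta: gained ['H326Y'] -> total ['H326Y']
  At Zeta: gained ['P277S', 'C76K', 'P819T'] -> total ['C76K', 'H326Y', 'P277S', 'P819T']
Mutations(Zeta) = ['C76K', 'H326Y', 'P277S', 'P819T']
Accumulating mutations along path to Beta:
  At Alpha: gained [] -> total []
  At Eta: gained ['H326Y'] -> total ['H326Y']
  At Zeta: gained ['P277S', 'C76K', 'P819T'] -> total ['C76K', 'H326Y', 'P277S', 'P819T']
  At Beta: gained ['Y159Q'] -> total ['C76K', 'H326Y', 'P277S', 'P819T', 'Y159Q']
Mutations(Beta) = ['C76K', 'H326Y', 'P277S', 'P819T', 'Y159Q']
Intersection: ['C76K', 'H326Y', 'P277S', 'P819T'] ∩ ['C76K', 'H326Y', 'P277S', 'P819T', 'Y159Q'] = ['C76K', 'H326Y', 'P277S', 'P819T']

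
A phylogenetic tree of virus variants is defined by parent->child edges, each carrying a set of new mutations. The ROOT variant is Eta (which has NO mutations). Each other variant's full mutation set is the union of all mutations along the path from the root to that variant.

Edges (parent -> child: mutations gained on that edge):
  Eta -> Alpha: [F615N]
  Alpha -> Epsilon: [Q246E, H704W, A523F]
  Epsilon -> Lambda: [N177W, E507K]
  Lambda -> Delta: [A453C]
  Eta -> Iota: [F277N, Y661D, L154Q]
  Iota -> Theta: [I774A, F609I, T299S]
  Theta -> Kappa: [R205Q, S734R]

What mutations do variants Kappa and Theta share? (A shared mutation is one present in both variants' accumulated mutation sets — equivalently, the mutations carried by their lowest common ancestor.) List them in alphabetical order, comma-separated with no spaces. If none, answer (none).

Answer: F277N,F609I,I774A,L154Q,T299S,Y661D

Derivation:
Accumulating mutations along path to Kappa:
  At Eta: gained [] -> total []
  At Iota: gained ['F277N', 'Y661D', 'L154Q'] -> total ['F277N', 'L154Q', 'Y661D']
  At Theta: gained ['I774A', 'F609I', 'T299S'] -> total ['F277N', 'F609I', 'I774A', 'L154Q', 'T299S', 'Y661D']
  At Kappa: gained ['R205Q', 'S734R'] -> total ['F277N', 'F609I', 'I774A', 'L154Q', 'R205Q', 'S734R', 'T299S', 'Y661D']
Mutations(Kappa) = ['F277N', 'F609I', 'I774A', 'L154Q', 'R205Q', 'S734R', 'T299S', 'Y661D']
Accumulating mutations along path to Theta:
  At Eta: gained [] -> total []
  At Iota: gained ['F277N', 'Y661D', 'L154Q'] -> total ['F277N', 'L154Q', 'Y661D']
  At Theta: gained ['I774A', 'F609I', 'T299S'] -> total ['F277N', 'F609I', 'I774A', 'L154Q', 'T299S', 'Y661D']
Mutations(Theta) = ['F277N', 'F609I', 'I774A', 'L154Q', 'T299S', 'Y661D']
Intersection: ['F277N', 'F609I', 'I774A', 'L154Q', 'R205Q', 'S734R', 'T299S', 'Y661D'] ∩ ['F277N', 'F609I', 'I774A', 'L154Q', 'T299S', 'Y661D'] = ['F277N', 'F609I', 'I774A', 'L154Q', 'T299S', 'Y661D']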